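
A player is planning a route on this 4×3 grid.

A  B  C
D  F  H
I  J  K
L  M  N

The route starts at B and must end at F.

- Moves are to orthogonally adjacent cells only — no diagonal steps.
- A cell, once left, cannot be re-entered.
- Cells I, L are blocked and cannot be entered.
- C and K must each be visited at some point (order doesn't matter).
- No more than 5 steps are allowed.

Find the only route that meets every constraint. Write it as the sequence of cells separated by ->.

Any route must reach C and K and still end at F within 5 moves, so the order of the required stops is forced.
Route from B: right 1 to C, down 2 to K, left 1 to J, up 1 to F — 5 moves in all.
Check: all required cells visited; 5 ≤ 5 moves.

B -> C -> H -> K -> J -> F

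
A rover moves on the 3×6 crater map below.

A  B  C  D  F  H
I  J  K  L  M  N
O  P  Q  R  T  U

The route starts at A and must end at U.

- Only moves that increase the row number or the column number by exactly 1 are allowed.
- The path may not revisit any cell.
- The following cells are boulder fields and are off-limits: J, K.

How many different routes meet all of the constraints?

7

A right/down-only route from A to U makes exactly 2 down-moves and 5 right-moves in some order.
With no other constraints that would be C(7,2) = 21 routes.
Subtract routes through each blocked cell (inclusion–exclusion for overlaps): − through J: 10 − through K: 12 + through J&K: 8 → 7.
That gives 7 routes.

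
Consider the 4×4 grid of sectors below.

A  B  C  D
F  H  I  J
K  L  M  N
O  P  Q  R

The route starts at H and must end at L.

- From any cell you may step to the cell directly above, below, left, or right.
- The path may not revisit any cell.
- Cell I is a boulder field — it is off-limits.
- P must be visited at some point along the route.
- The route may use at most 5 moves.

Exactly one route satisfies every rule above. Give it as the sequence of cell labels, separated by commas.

Any route must reach P and still end at L within 5 moves, so the order of the required stops is forced.
Route from H: left to F, 2× down (reaching O), right to P, up to L — 5 moves in all.
Check: all required cells visited; 5 ≤ 5 moves.

H, F, K, O, P, L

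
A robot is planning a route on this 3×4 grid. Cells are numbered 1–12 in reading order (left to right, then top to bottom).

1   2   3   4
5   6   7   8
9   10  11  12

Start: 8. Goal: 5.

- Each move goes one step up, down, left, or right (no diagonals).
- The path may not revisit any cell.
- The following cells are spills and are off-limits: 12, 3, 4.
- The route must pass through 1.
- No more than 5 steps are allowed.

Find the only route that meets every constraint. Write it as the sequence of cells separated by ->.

The 5-move cap with required stops at 1 leaves no slack for detours.
Route from 8: left 2 to 6, up 1 to 2, left 1 to 1, down 1 to 5 — 5 moves in all.
Check: all required cells visited; 5 ≤ 5 moves.

8 -> 7 -> 6 -> 2 -> 1 -> 5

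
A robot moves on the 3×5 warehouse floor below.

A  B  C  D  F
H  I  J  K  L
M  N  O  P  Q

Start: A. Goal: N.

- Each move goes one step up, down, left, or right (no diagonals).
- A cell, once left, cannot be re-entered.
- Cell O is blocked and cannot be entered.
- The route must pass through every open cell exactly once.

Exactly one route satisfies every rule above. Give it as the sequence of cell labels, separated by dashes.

A - B - C - D - F - L - Q - P - K - J - I - H - M - N

Need to visit all 14 open cells exactly once, starting at A and ending at N.
Cell M has only two open neighbours (H and N), so the path must pass straight through it: one of those is the cell it's entered from and the other is where it exits.
Route from A: 4× right (reaching F), 2× down (reaching Q), left to P, up to K, 3× left (reaching H), down to M, right to N — 13 moves in all.
Check: all 14 open cells covered.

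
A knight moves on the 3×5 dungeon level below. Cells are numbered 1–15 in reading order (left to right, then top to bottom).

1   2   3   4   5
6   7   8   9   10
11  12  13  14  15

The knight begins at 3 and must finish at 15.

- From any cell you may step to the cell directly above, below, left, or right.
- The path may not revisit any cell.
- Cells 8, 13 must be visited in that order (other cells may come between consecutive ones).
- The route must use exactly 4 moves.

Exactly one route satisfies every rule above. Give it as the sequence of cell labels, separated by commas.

The waypoints must appear in the order 8, 13, with no cell reused.
Route from 3: 2× down (reaching 13), 2× right (reaching 15) — 4 moves in all.
Check: order respected (8 at step 1, 13 at step 2); 4 moves as required.

3, 8, 13, 14, 15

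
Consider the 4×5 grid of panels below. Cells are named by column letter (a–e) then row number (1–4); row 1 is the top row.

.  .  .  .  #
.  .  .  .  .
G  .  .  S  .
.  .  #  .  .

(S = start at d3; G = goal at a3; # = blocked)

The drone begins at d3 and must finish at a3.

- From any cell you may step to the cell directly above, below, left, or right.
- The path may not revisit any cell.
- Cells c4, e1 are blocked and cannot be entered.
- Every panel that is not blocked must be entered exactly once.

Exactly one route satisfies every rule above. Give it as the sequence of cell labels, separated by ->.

Need to visit all 18 open cells exactly once, starting at d3 and ending at a3.
Route from d3: down to d4, right to e4, 2× up (reaching e2), left to d2, up to d1, 3× left (reaching a1), down to a2, 2× right (reaching c2), down to c3, left to b3, down to b4, left to a4, up to a3 — 17 moves in all.
Check: all 18 open cells covered.

d3 -> d4 -> e4 -> e3 -> e2 -> d2 -> d1 -> c1 -> b1 -> a1 -> a2 -> b2 -> c2 -> c3 -> b3 -> b4 -> a4 -> a3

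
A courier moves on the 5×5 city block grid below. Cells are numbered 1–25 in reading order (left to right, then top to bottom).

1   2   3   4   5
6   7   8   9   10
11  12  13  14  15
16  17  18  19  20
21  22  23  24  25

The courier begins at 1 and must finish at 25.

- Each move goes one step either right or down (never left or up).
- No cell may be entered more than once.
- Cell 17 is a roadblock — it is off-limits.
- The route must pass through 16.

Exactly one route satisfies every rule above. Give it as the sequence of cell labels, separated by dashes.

1 - 6 - 11 - 16 - 21 - 22 - 23 - 24 - 25

Moves only go right or down, so the column and row indices never decrease.
Route from 1: down 4 to 21, right 4 to 25 — 8 moves in all.
Check: all required cells visited.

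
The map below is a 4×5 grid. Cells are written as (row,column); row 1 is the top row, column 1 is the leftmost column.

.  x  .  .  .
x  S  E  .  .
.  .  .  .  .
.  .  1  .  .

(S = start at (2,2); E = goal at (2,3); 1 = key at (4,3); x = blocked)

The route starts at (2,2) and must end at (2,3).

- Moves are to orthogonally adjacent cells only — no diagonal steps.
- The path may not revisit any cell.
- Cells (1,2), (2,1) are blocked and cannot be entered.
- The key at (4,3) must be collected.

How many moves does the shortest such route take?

Any route passes through (4,3) somewhere between (2,2) and (2,3). Summing Manhattan distances along the two legs ((2,2) → (4,3) → (2,3)) gives a lower bound of 3 + 2 = 5 moves.
A route of 5 moves achieves this: (2,2) → (3,2) → (4,2) → (4,3) → (3,3) → (2,3).
Since 5 matches the lower bound, it is optimal.

5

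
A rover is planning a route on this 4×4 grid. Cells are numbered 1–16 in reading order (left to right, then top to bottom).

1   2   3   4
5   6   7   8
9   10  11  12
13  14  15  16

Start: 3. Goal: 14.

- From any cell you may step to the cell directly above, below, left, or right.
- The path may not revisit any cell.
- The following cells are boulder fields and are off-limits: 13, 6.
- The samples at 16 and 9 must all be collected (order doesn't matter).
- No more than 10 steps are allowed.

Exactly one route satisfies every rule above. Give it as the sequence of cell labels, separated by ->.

3 -> 2 -> 1 -> 5 -> 9 -> 10 -> 11 -> 12 -> 16 -> 15 -> 14

The budget equals the shortest possible length, so every move has to be on a shortest route through the required cells.
Route from 3: 2× left (reaching 1), 2× down (reaching 9), 3× right (reaching 12), down to 16, 2× left (reaching 14) — 10 moves in all.
Check: all required cells visited; 10 ≤ 10 moves.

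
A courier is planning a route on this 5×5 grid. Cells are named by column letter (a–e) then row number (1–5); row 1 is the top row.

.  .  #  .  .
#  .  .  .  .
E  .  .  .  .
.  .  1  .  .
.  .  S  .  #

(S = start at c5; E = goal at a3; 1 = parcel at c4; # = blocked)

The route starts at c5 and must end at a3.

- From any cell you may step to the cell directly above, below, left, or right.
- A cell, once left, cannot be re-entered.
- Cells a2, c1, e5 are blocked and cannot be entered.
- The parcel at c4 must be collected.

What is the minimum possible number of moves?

4

Any route passes through c4 somewhere between c5 and a3. Summing Manhattan distances along the two legs (c5 → c4 → a3) gives a lower bound of 1 + 3 = 4 moves.
A route of 4 moves achieves this: c5 → c4 → c3 → b3 → a3.
Since 4 matches the lower bound, it is optimal.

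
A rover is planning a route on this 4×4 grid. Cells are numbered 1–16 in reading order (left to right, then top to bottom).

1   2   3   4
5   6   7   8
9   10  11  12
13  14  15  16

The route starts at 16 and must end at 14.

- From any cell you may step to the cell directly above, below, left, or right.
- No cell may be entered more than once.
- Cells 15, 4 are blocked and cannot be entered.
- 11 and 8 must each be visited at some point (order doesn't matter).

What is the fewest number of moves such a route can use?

Any route passes through 11 and 8 in some order between 16 and 14. Summing Manhattan distances along each leg and taking the cheapest ordering (16 → 8 → 11 → 14) gives a lower bound of 2 + 2 + 2 = 6 moves.
A route of 6 moves achieves this: 16 → 12 → 8 → 7 → 11 → 10 → 14.
Since 6 matches the lower bound, it is optimal.

6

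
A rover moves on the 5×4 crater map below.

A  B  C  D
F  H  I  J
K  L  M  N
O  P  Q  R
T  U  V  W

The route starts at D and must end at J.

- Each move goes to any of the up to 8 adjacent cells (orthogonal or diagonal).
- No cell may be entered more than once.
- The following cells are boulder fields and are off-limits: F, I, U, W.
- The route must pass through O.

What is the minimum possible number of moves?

7

Any route passes through O somewhere between D and J. Summing Chebyshev distances along the two legs (D → O → J) gives a lower bound of 3 + 3 = 6 moves.
That bound ignores the blocked cells. Measuring each leg by the fewest moves that actually steer around them (D→O: 4; O→J: 3) raises the lower bound to 7.
A route of 7 moves exists: D → C → H → K → O → L → M → J.
Since 7 matches that lower bound, it is optimal.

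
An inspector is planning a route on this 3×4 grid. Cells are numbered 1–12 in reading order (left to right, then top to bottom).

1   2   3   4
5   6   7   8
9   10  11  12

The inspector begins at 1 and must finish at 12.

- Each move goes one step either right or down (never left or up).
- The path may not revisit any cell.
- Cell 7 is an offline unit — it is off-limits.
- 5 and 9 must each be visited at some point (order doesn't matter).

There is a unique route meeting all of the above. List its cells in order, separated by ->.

Moves only go right or down, so the column and row indices never decrease.
Route from 1: 2× down (reaching 9), 3× right (reaching 12) — 5 moves in all.
Check: all required cells visited.

1 -> 5 -> 9 -> 10 -> 11 -> 12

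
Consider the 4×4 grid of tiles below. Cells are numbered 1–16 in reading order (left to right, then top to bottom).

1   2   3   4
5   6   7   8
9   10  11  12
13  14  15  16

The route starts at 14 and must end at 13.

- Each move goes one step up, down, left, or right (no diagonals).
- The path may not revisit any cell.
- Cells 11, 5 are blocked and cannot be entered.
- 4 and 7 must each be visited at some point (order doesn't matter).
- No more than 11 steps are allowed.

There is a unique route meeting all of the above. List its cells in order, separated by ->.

14 -> 15 -> 16 -> 12 -> 8 -> 4 -> 3 -> 7 -> 6 -> 10 -> 9 -> 13

The 11-move cap with required stops at 4, 7 leaves no slack for detours.
Route from 14: right 2 to 16, up 3 to 4, left 1 to 3, down 1 to 7, left 1 to 6, down 1 to 10, left 1 to 9, down 1 to 13 — 11 moves in all.
Check: all required cells visited; 11 ≤ 11 moves.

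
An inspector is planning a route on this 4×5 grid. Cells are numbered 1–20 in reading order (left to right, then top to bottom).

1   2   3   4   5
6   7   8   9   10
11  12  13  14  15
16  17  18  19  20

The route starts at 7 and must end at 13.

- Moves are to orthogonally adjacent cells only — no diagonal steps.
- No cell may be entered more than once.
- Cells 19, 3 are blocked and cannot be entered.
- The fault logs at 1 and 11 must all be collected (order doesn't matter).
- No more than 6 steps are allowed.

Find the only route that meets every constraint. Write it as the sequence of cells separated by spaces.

7 2 1 6 11 12 13

The budget equals the shortest possible length, so every move has to be on a shortest route through the required cells.
Route from 7: up 1 to 2, left 1 to 1, down 2 to 11, right 2 to 13 — 6 moves in all.
Check: all required cells visited; 6 ≤ 6 moves.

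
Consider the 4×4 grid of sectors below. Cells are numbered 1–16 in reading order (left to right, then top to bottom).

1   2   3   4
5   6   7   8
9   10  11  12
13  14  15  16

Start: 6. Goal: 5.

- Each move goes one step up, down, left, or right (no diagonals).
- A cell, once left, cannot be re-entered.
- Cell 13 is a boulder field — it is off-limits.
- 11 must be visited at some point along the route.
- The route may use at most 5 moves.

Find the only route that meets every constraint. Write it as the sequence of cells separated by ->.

The 5-move cap with required stops at 11 leaves no slack for detours.
Route from 6: right to 7, down to 11, 2× left (reaching 9), up to 5 — 5 moves in all.
Check: all required cells visited; 5 ≤ 5 moves.

6 -> 7 -> 11 -> 10 -> 9 -> 5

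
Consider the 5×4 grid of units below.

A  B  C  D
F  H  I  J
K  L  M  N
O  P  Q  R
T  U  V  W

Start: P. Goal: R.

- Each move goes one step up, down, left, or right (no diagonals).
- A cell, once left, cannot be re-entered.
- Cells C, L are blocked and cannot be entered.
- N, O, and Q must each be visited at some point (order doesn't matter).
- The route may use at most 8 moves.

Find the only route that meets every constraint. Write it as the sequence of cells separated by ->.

The 8-move cap with required stops at N, O, Q leaves no slack for detours.
Route from P: left to O, down to T, 2× right (reaching V), 2× up (reaching M), right to N, down to R — 8 moves in all.
Check: all required cells visited; 8 ≤ 8 moves.

P -> O -> T -> U -> V -> Q -> M -> N -> R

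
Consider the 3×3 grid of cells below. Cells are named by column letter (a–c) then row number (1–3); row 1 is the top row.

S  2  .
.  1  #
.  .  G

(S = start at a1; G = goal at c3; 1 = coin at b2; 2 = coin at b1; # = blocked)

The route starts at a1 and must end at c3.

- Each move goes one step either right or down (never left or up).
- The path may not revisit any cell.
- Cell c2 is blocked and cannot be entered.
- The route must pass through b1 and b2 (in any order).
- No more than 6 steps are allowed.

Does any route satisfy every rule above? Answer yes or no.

One route that works: a1 → b1 → b2 → b3 → c3.

yes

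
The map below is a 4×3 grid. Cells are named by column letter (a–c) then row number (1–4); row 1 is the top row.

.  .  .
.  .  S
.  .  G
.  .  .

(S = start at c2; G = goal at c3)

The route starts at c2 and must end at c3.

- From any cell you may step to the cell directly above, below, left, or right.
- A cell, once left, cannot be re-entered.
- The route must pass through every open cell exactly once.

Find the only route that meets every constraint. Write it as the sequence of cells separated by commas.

c2, c1, b1, a1, a2, b2, b3, a3, a4, b4, c4, c3

Need to visit all 12 open cells exactly once, starting at c2 and ending at c3.
Route from c2: up 1 to c1, left 2 to a1, down 1 to a2, right 1 to b2, down 1 to b3, left 1 to a3, down 1 to a4, right 2 to c4, up 1 to c3 — 11 moves in all.
Check: all 12 open cells covered.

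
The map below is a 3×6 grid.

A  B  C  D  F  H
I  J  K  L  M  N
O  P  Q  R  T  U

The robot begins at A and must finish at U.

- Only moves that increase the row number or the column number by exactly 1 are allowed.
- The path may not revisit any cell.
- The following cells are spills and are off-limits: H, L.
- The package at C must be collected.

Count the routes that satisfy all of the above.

3

A right/down-only route from A to U makes exactly 2 down-moves and 5 right-moves in some order.
With no other constraints that would be C(7,2) = 21 routes.
Split at C and multiply the segment counts (each segment already excludes blocked cells): A→C: 1; C→U: 3; product = 3.
That gives 3 routes.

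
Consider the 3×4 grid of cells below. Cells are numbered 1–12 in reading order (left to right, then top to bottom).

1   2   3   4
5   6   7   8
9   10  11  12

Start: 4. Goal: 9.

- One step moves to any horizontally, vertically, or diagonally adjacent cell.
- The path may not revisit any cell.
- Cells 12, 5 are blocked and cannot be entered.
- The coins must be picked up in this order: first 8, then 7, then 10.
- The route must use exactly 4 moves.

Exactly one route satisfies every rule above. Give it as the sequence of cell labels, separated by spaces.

The waypoints must appear in the order 8, 7, 10, with no cell reused.
Route from 4: down 1 to 8, left 1 to 7, down-left 1 to 10, left 1 to 9 — 4 moves in all.
Check: order respected (8 at step 1, 7 at step 2, 10 at step 3); 4 moves as required.

4 8 7 10 9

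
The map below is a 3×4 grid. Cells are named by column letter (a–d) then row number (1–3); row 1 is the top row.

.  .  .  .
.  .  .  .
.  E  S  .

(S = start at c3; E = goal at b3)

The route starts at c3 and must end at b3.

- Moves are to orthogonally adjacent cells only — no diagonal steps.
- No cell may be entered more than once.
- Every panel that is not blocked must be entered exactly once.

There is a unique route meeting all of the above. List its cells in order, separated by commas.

c3, d3, d2, d1, c1, c2, b2, b1, a1, a2, a3, b3

Need to visit all 12 open cells exactly once, starting at c3 and ending at b3.
Route from c3: right 1 to d3, up 2 to d1, left 1 to c1, down 1 to c2, left 1 to b2, up 1 to b1, left 1 to a1, down 2 to a3, right 1 to b3 — 11 moves in all.
Check: all 12 open cells covered.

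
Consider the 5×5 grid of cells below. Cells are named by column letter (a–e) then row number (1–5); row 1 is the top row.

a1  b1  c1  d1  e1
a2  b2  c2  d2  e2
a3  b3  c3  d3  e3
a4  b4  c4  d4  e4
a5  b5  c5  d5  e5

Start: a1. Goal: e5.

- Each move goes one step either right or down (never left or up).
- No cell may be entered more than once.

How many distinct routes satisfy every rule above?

A right/down-only route from a1 to e5 makes exactly 4 down-moves and 4 right-moves in some order.
With no other constraints that would be C(8,4) = 70 routes.
That gives 70 routes.

70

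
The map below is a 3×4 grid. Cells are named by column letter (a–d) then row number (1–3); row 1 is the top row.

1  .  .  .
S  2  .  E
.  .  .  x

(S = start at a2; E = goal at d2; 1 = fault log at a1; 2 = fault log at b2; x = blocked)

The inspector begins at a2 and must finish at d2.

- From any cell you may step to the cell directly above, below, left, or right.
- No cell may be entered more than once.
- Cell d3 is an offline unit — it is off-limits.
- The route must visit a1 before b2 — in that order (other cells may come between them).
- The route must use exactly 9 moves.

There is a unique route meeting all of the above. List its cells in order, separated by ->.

The waypoints must appear in the order a1, b2, with no cell reused.
Route from a2: up to a1, right to b1, 2× down (reaching b3), right to c3, 2× up (reaching c1), right to d1, down to d2 — 9 moves in all.
Check: order respected (1 at step 1, 2 at step 3); 9 moves as required.

a2 -> a1 -> b1 -> b2 -> b3 -> c3 -> c2 -> c1 -> d1 -> d2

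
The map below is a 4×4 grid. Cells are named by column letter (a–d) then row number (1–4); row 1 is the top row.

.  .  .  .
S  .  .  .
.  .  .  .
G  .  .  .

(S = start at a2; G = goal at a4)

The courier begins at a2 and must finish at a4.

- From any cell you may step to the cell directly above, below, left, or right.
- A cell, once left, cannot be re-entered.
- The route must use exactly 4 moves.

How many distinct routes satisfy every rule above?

3

Need simple routes of exactly 4 moves from a2 to a4 (Manhattan distance 2, so 1 moves are spent on a detour and 1 undoing it).
Enumerating: a2 a3 b3 b4 a4 | a2 b2 b3 b4 a4 | a2 b2 b3 a3 a4.
That gives 3 routes.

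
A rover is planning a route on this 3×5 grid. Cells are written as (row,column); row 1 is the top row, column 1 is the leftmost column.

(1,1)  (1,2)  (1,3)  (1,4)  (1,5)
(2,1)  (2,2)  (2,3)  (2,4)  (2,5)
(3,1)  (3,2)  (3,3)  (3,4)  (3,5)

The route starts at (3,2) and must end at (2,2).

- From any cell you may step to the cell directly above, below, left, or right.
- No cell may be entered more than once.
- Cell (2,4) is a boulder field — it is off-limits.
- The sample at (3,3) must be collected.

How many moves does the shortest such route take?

Any route passes through (3,3) somewhere between (3,2) and (2,2). Summing Manhattan distances along the two legs ((3,2) → (3,3) → (2,2)) gives a lower bound of 1 + 2 = 3 moves.
A route of 3 moves achieves this: (3,2) → (3,3) → (2,3) → (2,2).
Since 3 matches the lower bound, it is optimal.

3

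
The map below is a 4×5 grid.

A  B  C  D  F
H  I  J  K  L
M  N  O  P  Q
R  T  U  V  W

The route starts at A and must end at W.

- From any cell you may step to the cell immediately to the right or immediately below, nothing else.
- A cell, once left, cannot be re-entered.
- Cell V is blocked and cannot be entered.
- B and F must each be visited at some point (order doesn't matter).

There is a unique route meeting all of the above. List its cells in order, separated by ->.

A -> B -> C -> D -> F -> L -> Q -> W

Moves only go right or down, so the column and row indices never decrease.
Route from A: 4× right (reaching F), 3× down (reaching W) — 7 moves in all.
Check: all required cells visited.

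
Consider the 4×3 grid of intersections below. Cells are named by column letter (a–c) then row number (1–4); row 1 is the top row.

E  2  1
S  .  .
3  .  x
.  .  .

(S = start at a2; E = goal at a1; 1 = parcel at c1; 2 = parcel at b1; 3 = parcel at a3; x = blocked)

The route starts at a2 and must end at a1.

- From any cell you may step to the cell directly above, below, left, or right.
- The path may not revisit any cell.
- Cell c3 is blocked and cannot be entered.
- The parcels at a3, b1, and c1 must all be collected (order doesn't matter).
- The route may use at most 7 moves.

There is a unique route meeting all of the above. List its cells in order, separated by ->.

a2 -> a3 -> b3 -> b2 -> c2 -> c1 -> b1 -> a1

The 7-move cap with required stops at a3, b1, c1 leaves no slack for detours.
Route from a2: down 1 to a3, right 1 to b3, up 1 to b2, right 1 to c2, up 1 to c1, left 2 to a1 — 7 moves in all.
Check: all required cells visited; 7 ≤ 7 moves.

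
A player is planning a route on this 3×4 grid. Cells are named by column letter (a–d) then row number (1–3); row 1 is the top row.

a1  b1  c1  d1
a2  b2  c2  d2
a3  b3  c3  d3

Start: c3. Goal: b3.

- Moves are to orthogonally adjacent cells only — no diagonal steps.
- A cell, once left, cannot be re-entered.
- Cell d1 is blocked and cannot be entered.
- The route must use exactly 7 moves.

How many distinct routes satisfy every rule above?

Need simple routes of exactly 7 moves from c3 to b3 (Manhattan distance 1, so 3 moves are spent on a detour and 3 undoing it).
Enumerating: c3 c2 c1 b1 b2 a2 a3 b3 | c3 c2 c1 b1 a1 a2 a3 b3 | c3 c2 c1 b1 a1 a2 b2 b3 | c3 c2 b2 b1 a1 a2 a3 b3 | c3 d3 d2 c2 c1 b1 b2 b3 | c3 d3 d2 c2 b2 a2 a3 b3.
That gives 6 routes.

6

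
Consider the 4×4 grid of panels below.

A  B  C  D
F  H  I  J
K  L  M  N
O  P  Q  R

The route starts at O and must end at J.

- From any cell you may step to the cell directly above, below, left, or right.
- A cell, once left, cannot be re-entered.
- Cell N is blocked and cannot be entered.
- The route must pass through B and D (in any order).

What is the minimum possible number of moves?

7

Any route passes through B and D in some order between O and J. Summing Manhattan distances along each leg and taking the cheapest ordering (O → B → D → J) gives a lower bound of 4 + 2 + 1 = 7 moves.
A route of 7 moves achieves this: O → K → F → A → B → C → D → J.
Since 7 matches the lower bound, it is optimal.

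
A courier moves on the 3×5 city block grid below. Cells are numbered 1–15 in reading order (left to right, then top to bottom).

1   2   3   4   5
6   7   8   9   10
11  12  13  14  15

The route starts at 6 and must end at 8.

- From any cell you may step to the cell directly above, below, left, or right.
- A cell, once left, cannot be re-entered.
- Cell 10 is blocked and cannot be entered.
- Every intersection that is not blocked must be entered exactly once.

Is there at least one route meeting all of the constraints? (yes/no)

Cell 5 has only one open neighbour but is neither the start nor the goal, so a Hamiltonian route would have to both enter and leave it through the same neighbour — impossible without revisiting.

no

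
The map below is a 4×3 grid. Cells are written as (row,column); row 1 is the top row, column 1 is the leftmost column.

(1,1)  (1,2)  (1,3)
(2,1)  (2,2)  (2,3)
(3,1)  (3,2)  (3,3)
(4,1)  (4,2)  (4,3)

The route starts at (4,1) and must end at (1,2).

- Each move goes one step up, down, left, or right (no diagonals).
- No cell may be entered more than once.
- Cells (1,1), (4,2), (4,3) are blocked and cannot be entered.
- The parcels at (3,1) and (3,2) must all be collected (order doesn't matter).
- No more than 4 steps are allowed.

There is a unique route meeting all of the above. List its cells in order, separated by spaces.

Any route must reach (3,1) and (3,2) and still end at (1,2) within 4 moves, so the order of the required stops is forced.
Route from (4,1): up 1 to (3,1), right 1 to (3,2), up 2 to (1,2) — 4 moves in all.
Check: all required cells visited; 4 ≤ 4 moves.

(4,1) (3,1) (3,2) (2,2) (1,2)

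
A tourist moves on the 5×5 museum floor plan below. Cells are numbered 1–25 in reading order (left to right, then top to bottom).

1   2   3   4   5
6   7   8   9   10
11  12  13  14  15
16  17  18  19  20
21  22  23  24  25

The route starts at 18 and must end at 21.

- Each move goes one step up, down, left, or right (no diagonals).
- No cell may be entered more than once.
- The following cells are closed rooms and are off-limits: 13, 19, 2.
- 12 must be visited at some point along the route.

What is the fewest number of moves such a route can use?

5

Any route passes through 12 somewhere between 18 and 21. Summing Manhattan distances along the two legs (18 → 12 → 21) gives a lower bound of 2 + 3 = 5 moves.
A route of 5 moves achieves this: 18 → 17 → 12 → 11 → 16 → 21.
Since 5 matches the lower bound, it is optimal.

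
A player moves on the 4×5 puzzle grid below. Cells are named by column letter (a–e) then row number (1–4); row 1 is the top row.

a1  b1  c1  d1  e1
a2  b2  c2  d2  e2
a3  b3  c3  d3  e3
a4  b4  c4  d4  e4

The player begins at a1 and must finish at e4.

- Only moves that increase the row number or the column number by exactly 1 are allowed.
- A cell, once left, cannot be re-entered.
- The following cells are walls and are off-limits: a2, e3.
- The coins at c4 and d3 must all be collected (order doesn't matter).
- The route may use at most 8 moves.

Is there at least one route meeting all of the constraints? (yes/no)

no

c4 is below but to the left of d3: going d3 → c4 would need a leftward move and c4 → d3 an upward move, so no right/down-only route can visit both required cells.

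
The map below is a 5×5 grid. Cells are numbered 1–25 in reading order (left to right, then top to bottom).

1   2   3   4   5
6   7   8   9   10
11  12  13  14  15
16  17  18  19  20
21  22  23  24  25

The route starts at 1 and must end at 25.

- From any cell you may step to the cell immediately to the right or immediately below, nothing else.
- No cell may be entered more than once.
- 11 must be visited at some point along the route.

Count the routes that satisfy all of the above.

15

A right/down-only route from 1 to 25 makes exactly 4 down-moves and 4 right-moves in some order.
With no other constraints that would be C(8,4) = 70 routes.
Split at 11 and multiply the segment counts: 1→11: 1; 11→25: 15; product = 15.
That gives 15 routes.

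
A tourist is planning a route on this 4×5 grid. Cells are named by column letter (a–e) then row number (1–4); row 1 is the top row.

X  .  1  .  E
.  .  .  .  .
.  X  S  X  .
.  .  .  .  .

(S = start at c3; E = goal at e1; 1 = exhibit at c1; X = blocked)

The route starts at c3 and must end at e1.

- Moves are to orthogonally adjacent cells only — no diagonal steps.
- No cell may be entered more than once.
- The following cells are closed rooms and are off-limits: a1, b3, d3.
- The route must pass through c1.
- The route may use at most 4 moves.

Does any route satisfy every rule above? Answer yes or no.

yes

One route that works: c3 → c2 → c1 → d1 → e1.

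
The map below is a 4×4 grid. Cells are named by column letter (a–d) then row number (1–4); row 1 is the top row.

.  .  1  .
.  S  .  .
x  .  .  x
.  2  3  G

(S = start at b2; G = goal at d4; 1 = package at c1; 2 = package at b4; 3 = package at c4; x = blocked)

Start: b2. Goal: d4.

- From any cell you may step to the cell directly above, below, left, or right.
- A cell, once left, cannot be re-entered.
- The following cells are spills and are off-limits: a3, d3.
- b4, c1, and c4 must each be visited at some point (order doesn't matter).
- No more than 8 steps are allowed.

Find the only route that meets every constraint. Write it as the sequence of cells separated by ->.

b2 -> b1 -> c1 -> c2 -> c3 -> b3 -> b4 -> c4 -> d4

The budget equals the shortest possible length, so every move has to be on a shortest route through the required cells.
Route from b2: up to b1, right to c1, 2× down (reaching c3), left to b3, down to b4, 2× right (reaching d4) — 8 moves in all.
Check: all required cells visited; 8 ≤ 8 moves.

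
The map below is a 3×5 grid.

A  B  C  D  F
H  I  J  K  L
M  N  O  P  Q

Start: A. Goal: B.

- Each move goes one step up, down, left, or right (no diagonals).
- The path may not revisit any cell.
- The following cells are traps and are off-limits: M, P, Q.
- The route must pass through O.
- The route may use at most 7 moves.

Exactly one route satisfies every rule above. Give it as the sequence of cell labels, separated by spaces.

The 7-move cap with required stops at O leaves no slack for detours.
Route from A: down to H, right to I, down to N, right to O, 2× up (reaching C), left to B — 7 moves in all.
Check: all required cells visited; 7 ≤ 7 moves.

A H I N O J C B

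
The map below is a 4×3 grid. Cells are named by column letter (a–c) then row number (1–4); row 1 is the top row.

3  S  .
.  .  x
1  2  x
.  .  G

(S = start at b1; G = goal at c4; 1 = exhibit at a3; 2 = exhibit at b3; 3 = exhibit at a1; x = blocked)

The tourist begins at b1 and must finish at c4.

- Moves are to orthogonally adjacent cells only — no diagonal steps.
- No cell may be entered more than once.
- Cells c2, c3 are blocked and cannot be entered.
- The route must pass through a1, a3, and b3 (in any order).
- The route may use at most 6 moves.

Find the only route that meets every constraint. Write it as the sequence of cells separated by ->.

Any route must reach a1, a3, and b3 and still end at c4 within 6 moves, so the order of the required stops is forced.
Route from b1: left to a1, 2× down (reaching a3), right to b3, down to b4, right to c4 — 6 moves in all.
Check: all required cells visited; 6 ≤ 6 moves.

b1 -> a1 -> a2 -> a3 -> b3 -> b4 -> c4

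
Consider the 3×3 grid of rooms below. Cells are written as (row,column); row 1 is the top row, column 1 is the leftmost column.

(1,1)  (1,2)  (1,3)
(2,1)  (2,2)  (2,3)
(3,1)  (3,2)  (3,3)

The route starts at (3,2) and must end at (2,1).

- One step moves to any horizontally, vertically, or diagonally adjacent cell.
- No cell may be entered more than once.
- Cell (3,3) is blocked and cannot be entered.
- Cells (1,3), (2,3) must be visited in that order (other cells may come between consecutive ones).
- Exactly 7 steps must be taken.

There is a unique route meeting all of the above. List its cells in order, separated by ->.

The waypoints must appear in the order (1,3), (2,3), with no cell reused.
Route from (3,2): left 1 to (3,1), up-right 2 to (1,3), down 1 to (2,3), up-left 1 to (1,2), left 1 to (1,1), down 1 to (2,1) — 7 moves in all.
Check: order respected ((1,3) at step 3, (2,3) at step 4); 7 moves as required.

(3,2) -> (3,1) -> (2,2) -> (1,3) -> (2,3) -> (1,2) -> (1,1) -> (2,1)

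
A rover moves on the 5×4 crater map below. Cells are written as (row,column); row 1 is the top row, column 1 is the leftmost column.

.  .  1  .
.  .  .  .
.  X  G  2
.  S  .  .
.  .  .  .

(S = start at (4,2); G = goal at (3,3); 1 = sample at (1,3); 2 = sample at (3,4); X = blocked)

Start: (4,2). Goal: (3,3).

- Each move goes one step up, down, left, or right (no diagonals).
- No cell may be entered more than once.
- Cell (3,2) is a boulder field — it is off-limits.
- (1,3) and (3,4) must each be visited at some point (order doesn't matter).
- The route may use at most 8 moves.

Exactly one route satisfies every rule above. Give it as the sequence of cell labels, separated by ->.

(4,2) -> (4,3) -> (4,4) -> (3,4) -> (2,4) -> (1,4) -> (1,3) -> (2,3) -> (3,3)

Any route must reach (1,3) and (3,4) and still end at (3,3) within 8 moves, so the order of the required stops is forced.
Route from (4,2): right 2 to (4,4), up 3 to (1,4), left 1 to (1,3), down 2 to (3,3) — 8 moves in all.
Check: all required cells visited; 8 ≤ 8 moves.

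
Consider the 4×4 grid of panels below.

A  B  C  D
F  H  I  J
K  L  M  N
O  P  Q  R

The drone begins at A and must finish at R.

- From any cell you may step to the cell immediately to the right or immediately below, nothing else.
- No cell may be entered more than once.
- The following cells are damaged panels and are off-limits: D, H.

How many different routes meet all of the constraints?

7

A right/down-only route from A to R makes exactly 3 down-moves and 3 right-moves in some order.
With no other constraints that would be C(6,3) = 20 routes.
Subtract routes through each blocked cell (inclusion–exclusion for overlaps): − through D: 1 − through H: 12 → 7.
That gives 7 routes.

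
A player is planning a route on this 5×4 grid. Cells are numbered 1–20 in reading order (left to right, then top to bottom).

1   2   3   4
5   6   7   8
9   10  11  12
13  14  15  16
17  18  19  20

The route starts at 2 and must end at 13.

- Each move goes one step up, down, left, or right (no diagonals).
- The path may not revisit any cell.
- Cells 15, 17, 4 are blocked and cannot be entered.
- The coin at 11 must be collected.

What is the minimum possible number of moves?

6

Any route passes through 11 somewhere between 2 and 13. Summing Manhattan distances along the two legs (2 → 11 → 13) gives a lower bound of 3 + 3 = 6 moves.
A route of 6 moves achieves this: 2 → 6 → 7 → 11 → 10 → 14 → 13.
Since 6 matches the lower bound, it is optimal.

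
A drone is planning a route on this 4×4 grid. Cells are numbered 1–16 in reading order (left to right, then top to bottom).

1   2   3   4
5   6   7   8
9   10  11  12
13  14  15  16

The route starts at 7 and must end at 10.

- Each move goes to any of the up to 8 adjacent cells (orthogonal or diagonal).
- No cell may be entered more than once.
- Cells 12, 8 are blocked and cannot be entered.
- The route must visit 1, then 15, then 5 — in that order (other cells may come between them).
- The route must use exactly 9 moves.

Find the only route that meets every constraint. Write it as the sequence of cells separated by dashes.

The waypoints must appear in the order 1, 15, 5, with no cell reused.
Route from 7: up-left 1 to 2, left 1 to 1, down-right 2 to 11, down 1 to 15, left 1 to 14, up-left 1 to 9, up 1 to 5, down-right 1 to 10 — 9 moves in all.
Check: order respected (1 at step 2, 15 at step 5, 5 at step 8); 9 moves as required.

7 - 2 - 1 - 6 - 11 - 15 - 14 - 9 - 5 - 10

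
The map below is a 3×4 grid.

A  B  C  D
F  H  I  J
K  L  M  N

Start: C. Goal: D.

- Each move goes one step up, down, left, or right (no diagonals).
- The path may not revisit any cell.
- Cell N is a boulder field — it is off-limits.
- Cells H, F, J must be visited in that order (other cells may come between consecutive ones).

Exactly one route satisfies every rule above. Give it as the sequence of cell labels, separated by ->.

The waypoints must appear in the order H, F, J, with no cell reused.
Route from C: left 1 to B, down 1 to H, left 1 to F, down 1 to K, right 2 to M, up 1 to I, right 1 to J, up 1 to D — 9 moves in all.
Check: order respected (H at step 2, F at step 3, J at step 8).

C -> B -> H -> F -> K -> L -> M -> I -> J -> D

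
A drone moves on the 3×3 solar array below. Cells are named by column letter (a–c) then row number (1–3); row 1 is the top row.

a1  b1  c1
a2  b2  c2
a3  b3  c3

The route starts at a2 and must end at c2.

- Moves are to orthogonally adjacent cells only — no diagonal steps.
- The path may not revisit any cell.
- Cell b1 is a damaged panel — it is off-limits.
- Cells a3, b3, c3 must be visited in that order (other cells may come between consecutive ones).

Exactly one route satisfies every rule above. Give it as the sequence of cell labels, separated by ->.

The waypoints must appear in the order a3, b3, c3, with no cell reused.
Route from a2: down 1 to a3, right 2 to c3, up 1 to c2 — 4 moves in all.
Check: order respected (a3 at step 1, b3 at step 2, c3 at step 3).

a2 -> a3 -> b3 -> c3 -> c2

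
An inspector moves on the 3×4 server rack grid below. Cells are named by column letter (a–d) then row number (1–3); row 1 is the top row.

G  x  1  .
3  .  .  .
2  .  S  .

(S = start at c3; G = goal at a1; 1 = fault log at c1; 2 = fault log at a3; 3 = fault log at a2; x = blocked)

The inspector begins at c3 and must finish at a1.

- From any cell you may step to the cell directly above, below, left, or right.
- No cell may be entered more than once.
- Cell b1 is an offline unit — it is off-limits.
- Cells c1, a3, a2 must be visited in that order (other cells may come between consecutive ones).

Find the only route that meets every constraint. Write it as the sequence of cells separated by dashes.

c3 - d3 - d2 - d1 - c1 - c2 - b2 - b3 - a3 - a2 - a1

The waypoints must appear in the order c1, a3, a2, with no cell reused.
Route from c3: right to d3, 2× up (reaching d1), left to c1, down to c2, left to b2, down to b3, left to a3, 2× up (reaching a1) — 10 moves in all.
Check: order respected (1 at step 4, 2 at step 8, 3 at step 9).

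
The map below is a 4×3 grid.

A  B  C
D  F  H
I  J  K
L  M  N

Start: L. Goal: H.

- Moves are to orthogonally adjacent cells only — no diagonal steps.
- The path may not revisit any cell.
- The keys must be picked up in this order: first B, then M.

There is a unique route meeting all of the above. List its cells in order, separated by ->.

L -> I -> D -> A -> B -> F -> J -> M -> N -> K -> H

The waypoints must appear in the order B, M, with no cell reused.
Route from L: 3× up (reaching A), right to B, 3× down (reaching M), right to N, 2× up (reaching H) — 10 moves in all.
Check: order respected (B at step 4, M at step 7).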